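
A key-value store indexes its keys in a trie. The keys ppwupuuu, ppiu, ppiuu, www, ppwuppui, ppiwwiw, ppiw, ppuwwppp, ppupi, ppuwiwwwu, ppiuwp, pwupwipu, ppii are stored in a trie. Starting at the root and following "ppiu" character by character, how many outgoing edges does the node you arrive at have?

Follow the path "ppiu" to its node, then look at its outgoing edges.
Distinct next characters after "ppiu": u, w.
That node has 2 child edges.

2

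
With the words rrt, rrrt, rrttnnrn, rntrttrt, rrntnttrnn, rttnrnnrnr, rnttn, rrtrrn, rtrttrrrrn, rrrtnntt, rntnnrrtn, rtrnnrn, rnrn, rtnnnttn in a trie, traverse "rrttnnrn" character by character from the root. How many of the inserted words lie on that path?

Check each prefix of "rrttnnrn" against the stored set — each match is an end-marker on the path.
Prefixes of the query that are stored words: "rrt", "rrttnnrn"
Count: 2

2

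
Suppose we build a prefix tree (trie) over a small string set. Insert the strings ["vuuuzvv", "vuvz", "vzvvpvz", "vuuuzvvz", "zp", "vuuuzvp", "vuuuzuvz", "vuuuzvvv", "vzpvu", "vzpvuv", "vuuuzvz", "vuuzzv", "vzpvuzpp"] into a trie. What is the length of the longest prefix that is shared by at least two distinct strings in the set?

Look for the deepest trie node that still has at least two words in its subtree.
"vuuuzvv" and "vuuuzvvv" agree on "vuuuzvv" (7 characters) before diverging; nothing deeper is shared.
Longest shared-prefix length: 7

7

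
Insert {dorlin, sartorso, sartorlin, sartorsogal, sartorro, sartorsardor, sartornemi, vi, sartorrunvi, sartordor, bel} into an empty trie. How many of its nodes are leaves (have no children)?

10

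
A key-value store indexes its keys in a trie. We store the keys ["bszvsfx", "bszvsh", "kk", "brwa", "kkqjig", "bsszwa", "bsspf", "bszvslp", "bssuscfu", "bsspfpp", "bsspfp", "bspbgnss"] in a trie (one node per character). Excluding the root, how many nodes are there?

Count nodes per top-level branch (shared prefixes stored once):
  'b'-branch (brwa, bspbgnss, bsspf, bsspfp, bsspfpp, bssuscfu, bsszwa, bszvsfx, bszvsh, bszvslp): 32 nodes
  'k'-branch (kk, kkqjig): 6 nodes
Sum: 38

38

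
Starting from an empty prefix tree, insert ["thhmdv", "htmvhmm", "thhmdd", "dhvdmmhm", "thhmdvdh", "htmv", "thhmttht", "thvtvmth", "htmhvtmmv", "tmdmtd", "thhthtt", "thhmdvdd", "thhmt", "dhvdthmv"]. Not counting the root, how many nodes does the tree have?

54

Insert word by word; a character creates a node only if that edge doesn't already exist:
  "thhmdv" → 6 new (t, h, h, m, d, v)
  "htmvhmm" → 7 new (h, t, m, v, h, m, m)
  "thhmdd" → prefix "thhmd" already present; 1 new (d)
  "dhvdmmhm" → 8 new (d, h, v, d, m, m, h, m)
  "thhmdvdh" → prefix "thhmdv" already present; 2 new (d, h)
  "htmv" → prefix "htmv" already present; 0 new (none)
  "thhmttht" → prefix "thhm" already present; 4 new (t, t, h, t)
  "thvtvmth" → prefix "th" already present; 6 new (v, t, v, m, t, h)
  "htmhvtmmv" → prefix "htm" already present; 6 new (h, v, t, m, m, v)
  "tmdmtd" → prefix "t" already present; 5 new (m, d, m, t, d)
  "thhthtt" → prefix "thh" already present; 4 new (t, h, t, t)
  "thhmdvdd" → prefix "thhmdvd" already present; 1 new (d)
  "thhmt" → prefix "thhmt" already present; 0 new (none)
  "dhvdthmv" → prefix "dhvd" already present; 4 new (t, h, m, v)
Total nodes = 6 + 7 + 1 + 8 + 2 + 0 + 4 + 6 + 6 + 5 + 4 + 1 + 0 + 4 = 54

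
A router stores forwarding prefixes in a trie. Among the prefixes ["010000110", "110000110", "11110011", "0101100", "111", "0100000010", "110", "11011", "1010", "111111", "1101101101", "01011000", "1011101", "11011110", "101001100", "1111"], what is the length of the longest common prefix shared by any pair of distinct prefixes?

7

Look for the deepest trie node that still has at least two words in its subtree.
"0101100" and "01011000" agree on "0101100" (7 characters) before diverging; nothing deeper is shared.
Longest shared-prefix length: 7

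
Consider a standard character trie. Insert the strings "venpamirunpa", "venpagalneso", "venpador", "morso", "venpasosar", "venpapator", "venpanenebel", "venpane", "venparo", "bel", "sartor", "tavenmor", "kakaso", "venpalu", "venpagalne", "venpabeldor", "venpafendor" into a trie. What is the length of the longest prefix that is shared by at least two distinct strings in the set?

Look for the deepest trie node that still has at least two words in its subtree.
e.g. "venpagalne" and "venpagalneso" share the prefix "venpagalne" of length 10; no pair shares a longer one.
Longest shared-prefix length: 10

10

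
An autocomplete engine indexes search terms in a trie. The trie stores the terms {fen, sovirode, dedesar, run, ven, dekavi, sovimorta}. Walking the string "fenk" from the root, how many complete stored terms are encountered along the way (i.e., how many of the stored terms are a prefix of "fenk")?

Check each prefix of "fenk" against the stored set — each match is an end-marker on the path.
Prefixes of the query that are stored words: "fen"
Count: 1

1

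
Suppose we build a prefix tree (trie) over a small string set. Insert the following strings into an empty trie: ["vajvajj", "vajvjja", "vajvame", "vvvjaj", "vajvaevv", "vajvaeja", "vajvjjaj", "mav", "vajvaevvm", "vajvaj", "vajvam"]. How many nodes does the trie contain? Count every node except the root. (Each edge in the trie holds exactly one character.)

27

Insert word by word; a character creates a node only if that edge doesn't already exist:
  "vajvajj" → 7 new (v, a, j, v, a, j, j)
  "vajvjja" → prefix "vajv" already present; 3 new (j, j, a)
  "vajvame" → prefix "vajva" already present; 2 new (m, e)
  "vvvjaj" → prefix "v" already present; 5 new (v, v, j, a, j)
  "vajvaevv" → prefix "vajva" already present; 3 new (e, v, v)
  "vajvaeja" → prefix "vajvae" already present; 2 new (j, a)
  "vajvjjaj" → prefix "vajvjja" already present; 1 new (j)
  "mav" → 3 new (m, a, v)
  "vajvaevvm" → prefix "vajvaevv" already present; 1 new (m)
  "vajvaj" → prefix "vajvaj" already present; 0 new (none)
  "vajvam" → prefix "vajvam" already present; 0 new (none)
Total nodes = 7 + 3 + 2 + 5 + 3 + 2 + 1 + 3 + 1 + 0 + 0 = 27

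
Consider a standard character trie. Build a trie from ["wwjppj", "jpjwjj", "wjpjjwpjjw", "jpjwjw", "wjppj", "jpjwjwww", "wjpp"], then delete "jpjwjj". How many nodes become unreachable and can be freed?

Walk "jpjwjj" from the leaf back toward the root, removing each node that no remaining word uses.
The suffix "j" (1 node) is used only by "jpjwjj"; the node for "jpjwj" still has the child "w", so pruning stops there.
Nodes removed: 1

1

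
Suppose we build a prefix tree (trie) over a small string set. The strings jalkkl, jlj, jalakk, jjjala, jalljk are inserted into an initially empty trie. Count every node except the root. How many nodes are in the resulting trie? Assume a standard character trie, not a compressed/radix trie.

19

Insert word by word; a character creates a node only if that edge doesn't already exist:
  "jalkkl" → 6 new (j, a, l, k, k, l)
  "jlj" → prefix "j" already present; 2 new (l, j)
  "jalakk" → prefix "jal" already present; 3 new (a, k, k)
  "jjjala" → prefix "j" already present; 5 new (j, j, a, l, a)
  "jalljk" → prefix "jal" already present; 3 new (l, j, k)
Total nodes = 6 + 2 + 3 + 5 + 3 = 19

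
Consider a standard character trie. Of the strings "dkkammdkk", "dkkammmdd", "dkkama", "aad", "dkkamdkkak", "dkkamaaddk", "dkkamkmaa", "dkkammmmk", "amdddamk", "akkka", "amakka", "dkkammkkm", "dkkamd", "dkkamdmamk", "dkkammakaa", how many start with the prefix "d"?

11

Traverse to the node for "d", then collect every word in that subtree.
Words under "d": dkkama, dkkamaaddk, dkkamd, dkkamdkkak, dkkamdmamk, dkkamkmaa, dkkammakaa, dkkammdkk, dkkammkkm, dkkammmdd, dkkammmmk
Count: 11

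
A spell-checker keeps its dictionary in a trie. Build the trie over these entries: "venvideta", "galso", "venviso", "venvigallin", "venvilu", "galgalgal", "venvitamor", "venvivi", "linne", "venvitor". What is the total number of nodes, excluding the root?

Insert word by word; a character creates a node only if that edge doesn't already exist:
  "venvideta" → 9 new (v, e, n, v, i, d, e, t, a)
  "galso" → 5 new (g, a, l, s, o)
  "venviso" → prefix "venvi" already present; 2 new (s, o)
  "venvigallin" → prefix "venvi" already present; 6 new (g, a, l, l, i, n)
  "venvilu" → prefix "venvi" already present; 2 new (l, u)
  "galgalgal" → prefix "gal" already present; 6 new (g, a, l, g, a, l)
  "venvitamor" → prefix "venvi" already present; 5 new (t, a, m, o, r)
  "venvivi" → prefix "venvi" already present; 2 new (v, i)
  "linne" → 5 new (l, i, n, n, e)
  "venvitor" → prefix "venvit" already present; 2 new (o, r)
Total nodes = 9 + 5 + 2 + 6 + 2 + 6 + 5 + 2 + 5 + 2 = 44

44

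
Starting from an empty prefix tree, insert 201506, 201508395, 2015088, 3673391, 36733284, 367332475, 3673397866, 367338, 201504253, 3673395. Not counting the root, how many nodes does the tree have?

34

For each word, the new-node count is its length minus the longest prefix already in the trie:
  "201506" → 6 new (2, 0, 1, 5, 0, 6)
  "201508395" → prefix "20150" already present; 4 new (8, 3, 9, 5)
  "2015088" → prefix "201508" already present; 1 new (8)
  "3673391" → 7 new (3, 6, 7, 3, 3, 9, 1)
  "36733284" → prefix "36733" already present; 3 new (2, 8, 4)
  "367332475" → prefix "367332" already present; 3 new (4, 7, 5)
  "3673397866" → prefix "367339" already present; 4 new (7, 8, 6, 6)
  "367338" → prefix "36733" already present; 1 new (8)
  "201504253" → prefix "20150" already present; 4 new (4, 2, 5, 3)
  "3673395" → prefix "367339" already present; 1 new (5)
Total nodes = 6 + 4 + 1 + 7 + 3 + 3 + 4 + 1 + 4 + 1 = 34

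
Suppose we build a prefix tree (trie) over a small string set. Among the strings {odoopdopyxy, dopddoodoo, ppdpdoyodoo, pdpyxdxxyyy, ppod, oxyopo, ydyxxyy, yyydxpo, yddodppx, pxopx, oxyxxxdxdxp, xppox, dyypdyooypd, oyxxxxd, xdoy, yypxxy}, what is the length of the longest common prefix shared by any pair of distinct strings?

3

The deepest shared node is where two words last agree before diverging.
"oxyopo" and "oxyxxxdxdxp" agree on "oxy" (3 characters) before diverging; nothing deeper is shared.
Longest shared-prefix length: 3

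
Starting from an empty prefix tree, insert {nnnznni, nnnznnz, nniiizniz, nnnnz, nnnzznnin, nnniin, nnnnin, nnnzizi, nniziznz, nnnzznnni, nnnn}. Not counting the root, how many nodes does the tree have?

37

For each word, the new-node count is its length minus the longest prefix already in the trie:
  "nnnznni" → 7 new (n, n, n, z, n, n, i)
  "nnnznnz" → prefix "nnnznn" already present; 1 new (z)
  "nniiizniz" → prefix "nn" already present; 7 new (i, i, i, z, n, i, z)
  "nnnnz" → prefix "nnn" already present; 2 new (n, z)
  "nnnzznnin" → prefix "nnnz" already present; 5 new (z, n, n, i, n)
  "nnniin" → prefix "nnn" already present; 3 new (i, i, n)
  "nnnnin" → prefix "nnnn" already present; 2 new (i, n)
  "nnnzizi" → prefix "nnnz" already present; 3 new (i, z, i)
  "nniziznz" → prefix "nni" already present; 5 new (z, i, z, n, z)
  "nnnzznnni" → prefix "nnnzznn" already present; 2 new (n, i)
  "nnnn" → prefix "nnnn" already present; 0 new (none)
Total nodes = 7 + 1 + 7 + 2 + 5 + 3 + 2 + 3 + 5 + 2 + 0 = 37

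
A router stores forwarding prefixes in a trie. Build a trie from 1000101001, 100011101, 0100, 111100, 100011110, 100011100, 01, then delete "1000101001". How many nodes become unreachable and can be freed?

5

Walk "1000101001" from the leaf back toward the root, removing each node that no remaining word uses.
The suffix "01001" (5 nodes) is used only by "1000101001"; the node for "10001" still has the child "1", so pruning stops there.
Nodes removed: 5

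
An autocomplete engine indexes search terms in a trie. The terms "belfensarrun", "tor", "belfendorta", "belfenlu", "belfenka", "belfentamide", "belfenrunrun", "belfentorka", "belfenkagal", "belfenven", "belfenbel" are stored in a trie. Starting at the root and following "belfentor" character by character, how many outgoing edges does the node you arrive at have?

1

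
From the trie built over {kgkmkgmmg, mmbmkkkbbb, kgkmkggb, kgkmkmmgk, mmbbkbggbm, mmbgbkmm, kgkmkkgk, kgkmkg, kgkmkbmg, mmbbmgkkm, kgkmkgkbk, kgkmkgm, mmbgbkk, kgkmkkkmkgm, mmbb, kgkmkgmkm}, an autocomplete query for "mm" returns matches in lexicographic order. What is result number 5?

mmbgbkmm

Filter for "mm…" and sort: "mmbb", "mmbbkbggbm", "mmbbmgkkm", "mmbgbkk", "mmbgbkmm", "mmbmkkkbbb"
The 5th is mmbgbkmm.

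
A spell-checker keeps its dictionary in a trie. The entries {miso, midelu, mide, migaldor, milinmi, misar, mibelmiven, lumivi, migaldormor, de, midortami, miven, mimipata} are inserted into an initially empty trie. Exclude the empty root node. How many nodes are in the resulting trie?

Trace insertions, counting only characters that open a new branch:
  "miso" → 4 new (m, i, s, o)
  "midelu" → prefix "mi" already present; 4 new (d, e, l, u)
  "mide" → prefix "mide" already present; 0 new (none)
  "migaldor" → prefix "mi" already present; 6 new (g, a, l, d, o, r)
  "milinmi" → prefix "mi" already present; 5 new (l, i, n, m, i)
  "misar" → prefix "mis" already present; 2 new (a, r)
  "mibelmiven" → prefix "mi" already present; 8 new (b, e, l, m, i, v, e, n)
  "lumivi" → 6 new (l, u, m, i, v, i)
  "migaldormor" → prefix "migaldor" already present; 3 new (m, o, r)
  "de" → 2 new (d, e)
  "midortami" → prefix "mid" already present; 6 new (o, r, t, a, m, i)
  "miven" → prefix "mi" already present; 3 new (v, e, n)
  "mimipata" → prefix "mi" already present; 6 new (m, i, p, a, t, a)
Total nodes = 4 + 4 + 0 + 6 + 5 + 2 + 8 + 6 + 3 + 2 + 6 + 3 + 6 = 55

55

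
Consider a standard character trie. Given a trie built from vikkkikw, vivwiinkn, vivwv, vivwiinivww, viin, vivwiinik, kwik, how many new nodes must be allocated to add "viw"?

1

Walking "viw" from the root, the first 2 characters ("vi") follow existing edges; "w" is the first miss.
New nodes needed: |"viw"| − 2 = 3 − 2 = 1.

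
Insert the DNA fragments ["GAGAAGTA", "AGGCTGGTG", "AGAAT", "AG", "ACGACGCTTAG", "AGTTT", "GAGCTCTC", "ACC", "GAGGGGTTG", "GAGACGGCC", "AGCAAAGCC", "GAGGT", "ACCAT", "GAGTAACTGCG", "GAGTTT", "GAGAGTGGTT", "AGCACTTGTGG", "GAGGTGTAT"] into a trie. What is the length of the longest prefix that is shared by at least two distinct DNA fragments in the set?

The deepest shared node is where two words last agree before diverging.
"GAGGT" and "GAGGTGTAT" agree on "GAGGT" (5 characters) before diverging; nothing deeper is shared.
Longest shared-prefix length: 5

5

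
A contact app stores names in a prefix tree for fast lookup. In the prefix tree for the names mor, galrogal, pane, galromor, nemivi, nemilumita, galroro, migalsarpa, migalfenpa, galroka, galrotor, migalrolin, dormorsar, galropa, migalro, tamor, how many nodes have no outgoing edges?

Leaves are exactly the stored words that no other stored word extends.
Those words: "dormorsar", "galrogal", "galroka", "galromor", "galropa", "galroro", "galrotor", "migalfenpa", "migalrolin", "migalsarpa", "mor", "nemilumita", "nemivi", "pane", "tamor"
Leaf count: 15

15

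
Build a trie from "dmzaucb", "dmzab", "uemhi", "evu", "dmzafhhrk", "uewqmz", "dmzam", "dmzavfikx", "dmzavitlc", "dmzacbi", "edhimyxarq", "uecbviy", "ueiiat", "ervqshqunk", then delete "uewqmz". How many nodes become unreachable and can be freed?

4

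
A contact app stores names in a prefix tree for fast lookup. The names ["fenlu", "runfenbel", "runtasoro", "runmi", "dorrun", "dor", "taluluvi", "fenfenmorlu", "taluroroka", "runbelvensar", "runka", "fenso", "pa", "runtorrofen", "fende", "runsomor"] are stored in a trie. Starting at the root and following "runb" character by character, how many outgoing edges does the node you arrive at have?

1

Follow the path "runb" to its node, then look at its outgoing edges.
Characters that immediately follow "runb" among the stored strings: {e}.
That node has 1 child edge.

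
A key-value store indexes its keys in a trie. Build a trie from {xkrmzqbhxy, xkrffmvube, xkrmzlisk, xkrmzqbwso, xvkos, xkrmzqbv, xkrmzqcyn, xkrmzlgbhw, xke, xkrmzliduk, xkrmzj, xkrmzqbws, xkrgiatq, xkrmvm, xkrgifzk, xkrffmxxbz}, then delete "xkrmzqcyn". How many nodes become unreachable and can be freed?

3

Walk "xkrmzqcyn" from the leaf back toward the root, removing each node that no remaining word uses.
The suffix "cyn" (3 nodes) is used only by "xkrmzqcyn"; the node for "xkrmzq" still has the child "b", so pruning stops there.
Nodes removed: 3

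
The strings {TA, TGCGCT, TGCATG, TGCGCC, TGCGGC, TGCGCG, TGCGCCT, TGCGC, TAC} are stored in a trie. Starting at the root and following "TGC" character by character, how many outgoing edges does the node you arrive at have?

The children of the "TGC" node are the distinct next characters among strings starting with "TGC".
Distinct next characters after "TGC": A, G.
That node has 2 child edges.

2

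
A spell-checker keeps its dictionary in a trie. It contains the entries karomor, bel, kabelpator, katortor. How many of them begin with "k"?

Filter for entries beginning with "k":
Matches: "kabelpator", "karomor", "katortor"
Count: 3

3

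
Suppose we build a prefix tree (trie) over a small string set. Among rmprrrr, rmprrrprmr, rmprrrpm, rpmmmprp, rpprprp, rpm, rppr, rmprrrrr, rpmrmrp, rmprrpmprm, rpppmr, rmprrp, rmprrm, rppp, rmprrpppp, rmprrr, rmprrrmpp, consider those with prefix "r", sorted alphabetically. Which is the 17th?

rpprprp

Words with prefix "r", in lexicographic order: "rmprrm", "rmprrp", "rmprrpmprm", "rmprrpppp", "rmprrr", "rmprrrmpp", "rmprrrpm", "rmprrrprmr", "rmprrrr", "rmprrrrr", "rpm", "rpmmmprp", "rpmrmrp", "rppp", "rpppmr", "rppr", "rpprprp"
Position 17: rpprprp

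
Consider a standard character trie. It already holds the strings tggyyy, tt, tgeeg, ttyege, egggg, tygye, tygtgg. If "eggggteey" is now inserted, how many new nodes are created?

Walking "eggggteey" from the root, the first 5 characters ("egggg") follow existing edges; "t" is the first miss.
New nodes needed: |"eggggteey"| − 5 = 9 − 5 = 4.

4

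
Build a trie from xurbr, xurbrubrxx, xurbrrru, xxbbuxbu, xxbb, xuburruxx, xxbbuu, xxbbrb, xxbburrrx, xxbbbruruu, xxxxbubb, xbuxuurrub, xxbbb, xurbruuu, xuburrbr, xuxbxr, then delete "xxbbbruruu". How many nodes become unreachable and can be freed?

After clearing the end-marker at "xxbbbruruu", prune upward until reaching a node still needed by another word.
The suffix "ruruu" (5 nodes) is used only by "xxbbbruruu"; "xxbbb" is itself a stored word, so pruning stops there.
Nodes removed: 5

5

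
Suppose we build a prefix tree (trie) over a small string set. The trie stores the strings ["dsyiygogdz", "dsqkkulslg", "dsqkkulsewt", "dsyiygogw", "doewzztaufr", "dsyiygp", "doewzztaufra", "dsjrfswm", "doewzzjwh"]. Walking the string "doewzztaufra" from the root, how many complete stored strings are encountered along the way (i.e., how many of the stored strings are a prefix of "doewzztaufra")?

2

Traverse "doewzztaufra" character by character; count nodes along the way that are marked as word ends.
Prefixes of the query that are stored words: "doewzztaufr", "doewzztaufra"
Count: 2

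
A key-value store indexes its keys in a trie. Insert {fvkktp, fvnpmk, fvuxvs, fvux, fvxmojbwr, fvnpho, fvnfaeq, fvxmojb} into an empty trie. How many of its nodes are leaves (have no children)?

A leaf is a node with no children — equivalently, the end of a word that is not a proper prefix of any other stored word.
Those words: "fvkktp", "fvnfaeq", "fvnpho", "fvnpmk", "fvuxvs", "fvxmojbwr"
Leaf count: 6

6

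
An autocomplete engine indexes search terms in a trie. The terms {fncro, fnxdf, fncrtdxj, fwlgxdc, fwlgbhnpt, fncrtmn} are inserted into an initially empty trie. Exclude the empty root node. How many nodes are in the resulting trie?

Trie structure (* marks end of a word):
(root)
└─ f
   ├─ n
   │  ├─ c
   │  │  └─ r
   │  │     ├─ o *
   │  │     └─ t
   │  │        ├─ d
   │  │        │  └─ x
   │  │        │     └─ j *
   │  │        └─ m
   │  │           └─ n *
   │  └─ x
   │     └─ d
   │        └─ f *
   └─ w
      └─ l
         └─ g
            ├─ b
            │  └─ h
            │     └─ n
            │        └─ p
            │           └─ t *
            └─ x
               └─ d
                  └─ c *
Counting every labelled node above: 25.

25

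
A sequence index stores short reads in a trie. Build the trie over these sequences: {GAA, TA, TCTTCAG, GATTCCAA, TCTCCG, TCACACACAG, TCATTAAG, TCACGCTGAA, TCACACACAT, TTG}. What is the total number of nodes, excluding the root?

42

Trace insertions, counting only characters that open a new branch:
  "GAA" → 3 new (G, A, A)
  "TA" → 2 new (T, A)
  "TCTTCAG" → prefix "T" already present; 6 new (C, T, T, C, A, G)
  "GATTCCAA" → prefix "GA" already present; 6 new (T, T, C, C, A, A)
  "TCTCCG" → prefix "TCT" already present; 3 new (C, C, G)
  "TCACACACAG" → prefix "TC" already present; 8 new (A, C, A, C, A, C, A, G)
  "TCATTAAG" → prefix "TCA" already present; 5 new (T, T, A, A, G)
  "TCACGCTGAA" → prefix "TCAC" already present; 6 new (G, C, T, G, A, A)
  "TCACACACAT" → prefix "TCACACACA" already present; 1 new (T)
  "TTG" → prefix "T" already present; 2 new (T, G)
Total nodes = 3 + 2 + 6 + 6 + 3 + 8 + 5 + 6 + 1 + 2 = 42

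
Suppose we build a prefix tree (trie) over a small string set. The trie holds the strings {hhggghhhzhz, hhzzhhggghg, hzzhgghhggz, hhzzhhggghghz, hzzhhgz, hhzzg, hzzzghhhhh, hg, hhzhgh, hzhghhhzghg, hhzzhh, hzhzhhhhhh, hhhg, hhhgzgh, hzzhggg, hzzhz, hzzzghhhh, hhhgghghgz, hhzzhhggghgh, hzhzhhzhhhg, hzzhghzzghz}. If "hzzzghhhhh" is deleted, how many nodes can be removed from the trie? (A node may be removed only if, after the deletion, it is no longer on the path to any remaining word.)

Walk "hzzzghhhhh" from the leaf back toward the root, removing each node that no remaining word uses.
The suffix "h" (1 node) is used only by "hzzzghhhhh"; "hzzzghhhh" is itself a stored word, so pruning stops there.
Nodes removed: 1

1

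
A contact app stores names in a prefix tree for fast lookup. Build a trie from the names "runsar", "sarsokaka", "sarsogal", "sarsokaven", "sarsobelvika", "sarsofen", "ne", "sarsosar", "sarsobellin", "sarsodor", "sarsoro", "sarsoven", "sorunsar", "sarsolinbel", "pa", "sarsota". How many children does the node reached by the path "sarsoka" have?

2

Walk "sarsoka" from the root, arriving at one node.
Distinct next characters after "sarsoka": k, v.
That node has 2 child edges.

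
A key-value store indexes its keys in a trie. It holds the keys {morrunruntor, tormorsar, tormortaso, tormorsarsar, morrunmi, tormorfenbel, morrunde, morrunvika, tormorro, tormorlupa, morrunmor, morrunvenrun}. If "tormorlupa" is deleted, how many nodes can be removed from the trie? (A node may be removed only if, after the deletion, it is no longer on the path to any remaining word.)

4

After clearing the end-marker at "tormorlupa", prune upward until reaching a node still needed by another word.
The suffix "lupa" (4 nodes) is used only by "tormorlupa"; the node for "tormor" still has the child "s", so pruning stops there.
Nodes removed: 4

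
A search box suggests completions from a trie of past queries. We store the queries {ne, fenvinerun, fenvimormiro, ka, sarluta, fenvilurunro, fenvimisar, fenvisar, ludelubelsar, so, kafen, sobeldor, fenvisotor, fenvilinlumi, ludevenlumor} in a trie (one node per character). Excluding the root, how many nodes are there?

82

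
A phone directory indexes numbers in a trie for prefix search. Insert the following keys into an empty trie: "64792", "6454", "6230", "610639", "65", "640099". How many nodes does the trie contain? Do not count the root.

For each word, the new-node count is its length minus the longest prefix already in the trie:
  "64792" → 5 new (6, 4, 7, 9, 2)
  "6454" → prefix "64" already present; 2 new (5, 4)
  "6230" → prefix "6" already present; 3 new (2, 3, 0)
  "610639" → prefix "6" already present; 5 new (1, 0, 6, 3, 9)
  "65" → prefix "6" already present; 1 new (5)
  "640099" → prefix "64" already present; 4 new (0, 0, 9, 9)
Total nodes = 5 + 2 + 3 + 5 + 1 + 4 = 20

20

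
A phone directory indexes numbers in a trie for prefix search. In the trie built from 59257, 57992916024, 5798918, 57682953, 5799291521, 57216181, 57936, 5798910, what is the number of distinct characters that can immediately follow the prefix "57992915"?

1

The children of the "57992915" node are the distinct next characters among strings starting with "57992915".
Distinct next characters after "57992915": 2.
That node has 1 child edge.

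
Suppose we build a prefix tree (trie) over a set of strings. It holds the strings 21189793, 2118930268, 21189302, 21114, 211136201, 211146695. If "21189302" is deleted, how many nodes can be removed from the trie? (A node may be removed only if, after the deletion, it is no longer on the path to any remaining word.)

0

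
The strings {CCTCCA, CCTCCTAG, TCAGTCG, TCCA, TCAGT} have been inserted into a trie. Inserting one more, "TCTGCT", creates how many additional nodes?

4

"TC" is already a path in the trie; the remaining "TGCT" must be added.
Each of the 4 remaining characters creates one node.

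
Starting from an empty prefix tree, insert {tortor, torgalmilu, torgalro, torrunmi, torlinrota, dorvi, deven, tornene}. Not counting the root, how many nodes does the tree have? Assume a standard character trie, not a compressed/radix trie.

Trie structure (* marks end of a word):
(root)
├─ d
│  ├─ e
│  │  └─ v
│  │     └─ e
│  │        └─ n *
│  └─ o
│     └─ r
│        └─ v
│           └─ i *
└─ t
   └─ o
      └─ r
         ├─ g
         │  └─ a
         │     └─ l
         │        ├─ m
         │        │  └─ i
         │        │     └─ l
         │        │        └─ u *
         │        └─ r
         │           └─ o *
         ├─ l
         │  └─ i
         │     └─ n
         │        └─ r
         │           └─ o
         │              └─ t
         │                 └─ a *
         ├─ n
         │  └─ e
         │     └─ n
         │        └─ e *
         ├─ r
         │  └─ u
         │     └─ n
         │        └─ m
         │           └─ i *
         └─ t
            └─ o
               └─ r *
Counting every labelled node above: 40.

40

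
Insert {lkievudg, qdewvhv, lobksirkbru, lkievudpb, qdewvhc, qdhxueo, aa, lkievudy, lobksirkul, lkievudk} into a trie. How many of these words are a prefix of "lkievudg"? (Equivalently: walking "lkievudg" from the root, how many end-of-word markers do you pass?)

1

Check each prefix of "lkievudg" against the stored set — each match is an end-marker on the path.
Prefixes of the query that are stored words: "lkievudg"
Count: 1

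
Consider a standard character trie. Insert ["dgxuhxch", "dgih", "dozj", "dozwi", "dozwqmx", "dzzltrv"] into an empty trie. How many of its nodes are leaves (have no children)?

A leaf is a node with no children — equivalently, the end of a word that is not a proper prefix of any other stored word.
Those words: "dgih", "dgxuhxch", "dozj", "dozwi", "dozwqmx", "dzzltrv"
Leaf count: 6

6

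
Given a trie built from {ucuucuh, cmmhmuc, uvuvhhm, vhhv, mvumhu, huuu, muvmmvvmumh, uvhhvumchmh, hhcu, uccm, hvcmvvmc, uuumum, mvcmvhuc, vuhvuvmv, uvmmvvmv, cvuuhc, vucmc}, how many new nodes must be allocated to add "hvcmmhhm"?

"hvcm" is already a path in the trie; the remaining "mhhm" must be added.
Each of the 4 remaining characters creates one node.

4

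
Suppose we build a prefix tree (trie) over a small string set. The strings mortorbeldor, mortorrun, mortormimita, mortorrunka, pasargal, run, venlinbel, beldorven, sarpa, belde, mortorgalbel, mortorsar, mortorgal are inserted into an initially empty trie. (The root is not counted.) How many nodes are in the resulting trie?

67

Count nodes per top-level branch (shared prefixes stored once):
  'b'-branch (belde, beldorven): 10 nodes
  'm'-branch (mortorbeldor, mortorgal, mortorgalbel, mortormimita, mortorrun, mortorrunka, mortorsar): 32 nodes
  'p'-branch (pasargal): 8 nodes
  'r'-branch (run): 3 nodes
  's'-branch (sarpa): 5 nodes
  'v'-branch (venlinbel): 9 nodes
Sum: 67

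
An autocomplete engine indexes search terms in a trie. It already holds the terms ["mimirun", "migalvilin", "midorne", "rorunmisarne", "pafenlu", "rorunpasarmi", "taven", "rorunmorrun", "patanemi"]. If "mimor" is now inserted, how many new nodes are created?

Walking "mimor" from the root, the first 3 characters ("mim") follow existing edges; "o" is the first miss.
Each of the 2 remaining characters creates one node.

2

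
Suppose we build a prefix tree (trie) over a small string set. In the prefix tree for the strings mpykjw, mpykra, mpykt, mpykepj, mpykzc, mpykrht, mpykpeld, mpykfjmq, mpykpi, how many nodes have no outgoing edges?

A leaf is a node with no children — equivalently, the end of a word that is not a proper prefix of any other stored word.
Those words: "mpykepj", "mpykfjmq", "mpykjw", "mpykpeld", "mpykpi", "mpykra", "mpykrht", "mpykt", "mpykzc"
Leaf count: 9

9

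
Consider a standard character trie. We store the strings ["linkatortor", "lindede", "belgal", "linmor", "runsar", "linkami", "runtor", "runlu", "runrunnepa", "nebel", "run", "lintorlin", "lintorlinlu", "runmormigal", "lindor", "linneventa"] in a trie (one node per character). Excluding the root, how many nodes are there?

74

Count nodes per top-level branch (shared prefixes stored once):
  'b'-branch (belgal): 6 nodes
  'l'-branch (lindede, lindor, linkami, linkatortor, linmor, linneventa, lintorlin, lintorlinlu): 37 nodes
  'n'-branch (nebel): 5 nodes
  'r'-branch (run, runlu, runmormigal, runrunnepa, runsar, runtor): 26 nodes
Sum: 74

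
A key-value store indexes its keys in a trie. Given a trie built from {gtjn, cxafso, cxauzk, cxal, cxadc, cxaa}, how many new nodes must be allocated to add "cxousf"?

4

The longest prefix of "cxousf" already in the trie is "cx" (length 2).
Each of the 4 remaining characters creates one node.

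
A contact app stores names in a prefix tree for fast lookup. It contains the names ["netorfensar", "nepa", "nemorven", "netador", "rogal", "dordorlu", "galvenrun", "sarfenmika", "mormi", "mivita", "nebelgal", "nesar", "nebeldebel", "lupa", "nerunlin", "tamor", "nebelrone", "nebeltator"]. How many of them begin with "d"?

Traverse to the node for "d", then collect every word in that subtree.
Words under "d": dordorlu
Count: 1

1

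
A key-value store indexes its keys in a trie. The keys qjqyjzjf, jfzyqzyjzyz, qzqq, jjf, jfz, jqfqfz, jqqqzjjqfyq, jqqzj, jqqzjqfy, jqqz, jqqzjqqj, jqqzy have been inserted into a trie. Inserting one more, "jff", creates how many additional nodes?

"jf" is already a path in the trie; the remaining "f" must be added.
New nodes needed: |"jff"| − 2 = 3 − 2 = 1.

1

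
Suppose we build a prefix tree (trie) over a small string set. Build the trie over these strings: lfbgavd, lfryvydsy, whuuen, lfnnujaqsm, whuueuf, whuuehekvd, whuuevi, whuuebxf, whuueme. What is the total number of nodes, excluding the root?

42

Trace insertions, counting only characters that open a new branch:
  "lfbgavd" → 7 new (l, f, b, g, a, v, d)
  "lfryvydsy" → prefix "lf" already present; 7 new (r, y, v, y, d, s, y)
  "whuuen" → 6 new (w, h, u, u, e, n)
  "lfnnujaqsm" → prefix "lf" already present; 8 new (n, n, u, j, a, q, s, m)
  "whuueuf" → prefix "whuue" already present; 2 new (u, f)
  "whuuehekvd" → prefix "whuue" already present; 5 new (h, e, k, v, d)
  "whuuevi" → prefix "whuue" already present; 2 new (v, i)
  "whuuebxf" → prefix "whuue" already present; 3 new (b, x, f)
  "whuueme" → prefix "whuue" already present; 2 new (m, e)
Total nodes = 7 + 7 + 6 + 8 + 2 + 5 + 2 + 3 + 2 = 42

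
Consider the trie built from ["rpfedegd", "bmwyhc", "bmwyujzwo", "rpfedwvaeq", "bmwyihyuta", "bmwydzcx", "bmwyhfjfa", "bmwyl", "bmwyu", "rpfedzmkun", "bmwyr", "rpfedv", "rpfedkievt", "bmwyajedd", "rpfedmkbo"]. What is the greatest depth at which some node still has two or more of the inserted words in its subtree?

5

The deepest shared node is where two words last agree before diverging.
e.g. "bmwyhc" and "bmwyhfjfa" share the prefix "bmwyh" of length 5; no pair shares a longer one.
Longest shared-prefix length: 5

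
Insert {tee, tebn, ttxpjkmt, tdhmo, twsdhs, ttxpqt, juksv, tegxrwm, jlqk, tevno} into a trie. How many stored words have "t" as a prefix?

8

Filter for entries beginning with "t":
Matches: "tdhmo", "tebn", "tee", "tegxrwm", "tevno", "ttxpjkmt", "ttxpqt", "twsdhs"
Count: 8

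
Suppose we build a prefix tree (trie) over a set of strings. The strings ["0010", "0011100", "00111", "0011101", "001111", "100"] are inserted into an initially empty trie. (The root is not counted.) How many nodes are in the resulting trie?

13

Count nodes per top-level branch (shared prefixes stored once):
  '0'-branch (0010, 00111, 0011100, 0011101, 001111): 10 nodes
  '1'-branch (100): 3 nodes
Sum: 13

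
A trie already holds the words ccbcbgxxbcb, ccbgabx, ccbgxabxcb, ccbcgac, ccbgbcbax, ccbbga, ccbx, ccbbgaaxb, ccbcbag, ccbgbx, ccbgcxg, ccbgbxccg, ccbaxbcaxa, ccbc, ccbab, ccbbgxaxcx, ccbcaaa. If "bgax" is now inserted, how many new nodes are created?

Nothing in the trie begins with "b"; the whole of "bgax" is new.
4 − 0 = 4 new nodes.

4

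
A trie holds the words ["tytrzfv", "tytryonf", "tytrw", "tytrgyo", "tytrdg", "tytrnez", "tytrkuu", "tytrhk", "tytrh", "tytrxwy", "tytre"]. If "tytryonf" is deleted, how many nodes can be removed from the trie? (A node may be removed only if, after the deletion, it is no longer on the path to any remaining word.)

After clearing the end-marker at "tytryonf", prune upward until reaching a node still needed by another word.
The suffix "yonf" (4 nodes) is used only by "tytryonf"; the node for "tytr" still has the child "z", so pruning stops there.
Nodes removed: 4

4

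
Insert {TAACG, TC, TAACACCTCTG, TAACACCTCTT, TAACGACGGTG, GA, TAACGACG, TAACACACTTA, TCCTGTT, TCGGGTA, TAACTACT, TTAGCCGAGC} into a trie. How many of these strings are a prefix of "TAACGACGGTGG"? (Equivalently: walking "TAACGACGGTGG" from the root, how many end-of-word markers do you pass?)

Walk "TAACGACGGTGG" from the root; an end-of-word marker is hit whenever a stored word is a prefix of "TAACGACGGTGG".
Prefixes of the query that are stored words: "TAACG", "TAACGACG", "TAACGACGGTG"
Count: 3

3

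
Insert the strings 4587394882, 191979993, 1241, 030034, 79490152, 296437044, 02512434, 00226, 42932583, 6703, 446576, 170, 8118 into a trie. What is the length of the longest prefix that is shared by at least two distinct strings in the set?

1

The deepest shared node is where two words last agree before diverging.
"00226" and "02512434" agree on "0" (1 characters) before diverging; nothing deeper is shared.
Longest shared-prefix length: 1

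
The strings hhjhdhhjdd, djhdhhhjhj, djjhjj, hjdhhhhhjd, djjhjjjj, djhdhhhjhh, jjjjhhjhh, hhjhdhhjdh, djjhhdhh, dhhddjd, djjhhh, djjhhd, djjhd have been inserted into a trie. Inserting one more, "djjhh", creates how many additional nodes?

Every character of "djjhh" already lies on an existing path (it is a prefix of some stored word).
No new nodes are needed: 0.

0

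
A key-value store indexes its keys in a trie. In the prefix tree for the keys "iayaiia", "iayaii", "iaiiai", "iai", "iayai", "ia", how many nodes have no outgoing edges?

2

A leaf is a node with no children — equivalently, the end of a word that is not a proper prefix of any other stored word.
Those words: "iaiiai", "iayaiia"
Leaf count: 2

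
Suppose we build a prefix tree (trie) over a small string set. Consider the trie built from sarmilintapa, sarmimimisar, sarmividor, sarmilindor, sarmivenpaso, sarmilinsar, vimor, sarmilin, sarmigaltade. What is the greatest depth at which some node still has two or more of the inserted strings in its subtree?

8

Look for the deepest trie node that still has at least two words in its subtree.
e.g. "sarmilin" and "sarmilindor" share the prefix "sarmilin" of length 8; no pair shares a longer one.
Longest shared-prefix length: 8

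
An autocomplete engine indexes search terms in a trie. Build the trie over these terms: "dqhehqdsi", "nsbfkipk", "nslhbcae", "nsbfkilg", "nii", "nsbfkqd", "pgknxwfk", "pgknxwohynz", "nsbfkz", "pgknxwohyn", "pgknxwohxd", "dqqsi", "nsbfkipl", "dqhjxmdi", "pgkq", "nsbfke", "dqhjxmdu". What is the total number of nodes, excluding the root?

Count nodes per top-level branch (shared prefixes stored once):
  'd'-branch (dqhehqdsi, dqhjxmdi, dqhjxmdu, dqqsi): 18 nodes
  'n'-branch (nii, nsbfke, nsbfkilg, nsbfkipk, nsbfkipl, nsbfkqd, nsbfkz, nslhbcae): 23 nodes
  'p'-branch (pgknxwfk, pgknxwohxd, pgknxwohyn, pgknxwohynz, pgkq): 16 nodes
Sum: 57

57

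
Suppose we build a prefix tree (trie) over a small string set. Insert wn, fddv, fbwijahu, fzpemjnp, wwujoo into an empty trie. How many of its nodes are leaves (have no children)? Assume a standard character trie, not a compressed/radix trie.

A leaf is a node with no children — equivalently, the end of a word that is not a proper prefix of any other stored word.
Those words: "fbwijahu", "fddv", "fzpemjnp", "wn", "wwujoo"
Leaf count: 5

5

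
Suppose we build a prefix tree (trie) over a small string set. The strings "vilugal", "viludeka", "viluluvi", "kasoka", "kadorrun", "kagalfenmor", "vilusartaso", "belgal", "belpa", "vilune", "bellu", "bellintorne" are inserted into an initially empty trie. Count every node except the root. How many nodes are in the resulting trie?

62

For each word, the new-node count is its length minus the longest prefix already in the trie:
  "vilugal" → 7 new (v, i, l, u, g, a, l)
  "viludeka" → prefix "vilu" already present; 4 new (d, e, k, a)
  "viluluvi" → prefix "vilu" already present; 4 new (l, u, v, i)
  "kasoka" → 6 new (k, a, s, o, k, a)
  "kadorrun" → prefix "ka" already present; 6 new (d, o, r, r, u, n)
  "kagalfenmor" → prefix "ka" already present; 9 new (g, a, l, f, e, n, m, o, r)
  "vilusartaso" → prefix "vilu" already present; 7 new (s, a, r, t, a, s, o)
  "belgal" → 6 new (b, e, l, g, a, l)
  "belpa" → prefix "bel" already present; 2 new (p, a)
  "vilune" → prefix "vilu" already present; 2 new (n, e)
  "bellu" → prefix "bel" already present; 2 new (l, u)
  "bellintorne" → prefix "bell" already present; 7 new (i, n, t, o, r, n, e)
Total nodes = 7 + 4 + 4 + 6 + 6 + 9 + 7 + 6 + 2 + 2 + 2 + 7 = 62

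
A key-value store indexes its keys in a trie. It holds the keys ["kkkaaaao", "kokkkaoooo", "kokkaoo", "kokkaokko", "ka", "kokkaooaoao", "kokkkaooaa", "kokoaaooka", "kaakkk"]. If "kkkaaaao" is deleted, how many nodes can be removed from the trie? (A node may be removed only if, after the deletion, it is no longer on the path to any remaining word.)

A node on "kkkaaaao"'s path can go only if nothing else ends at it or branches off below it.
The suffix "kkaaaao" (7 nodes) is used only by "kkkaaaao"; the node for "k" still has the child "o", so pruning stops there.
Nodes removed: 7

7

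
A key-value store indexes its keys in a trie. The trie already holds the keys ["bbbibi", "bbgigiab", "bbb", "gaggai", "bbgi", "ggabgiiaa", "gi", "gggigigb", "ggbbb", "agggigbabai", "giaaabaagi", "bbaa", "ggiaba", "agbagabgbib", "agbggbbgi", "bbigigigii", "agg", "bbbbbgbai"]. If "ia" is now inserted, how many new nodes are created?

2

No existing word starts with "i", so every character of "ia" needs a new node.
2 − 0 = 2 new nodes.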